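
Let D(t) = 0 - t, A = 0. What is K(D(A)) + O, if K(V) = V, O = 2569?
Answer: 2569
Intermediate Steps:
D(t) = -t
K(D(A)) + O = -1*0 + 2569 = 0 + 2569 = 2569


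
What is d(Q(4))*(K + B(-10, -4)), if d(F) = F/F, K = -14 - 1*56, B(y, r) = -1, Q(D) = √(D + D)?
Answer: -71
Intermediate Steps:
Q(D) = √2*√D (Q(D) = √(2*D) = √2*√D)
K = -70 (K = -14 - 56 = -70)
d(F) = 1
d(Q(4))*(K + B(-10, -4)) = 1*(-70 - 1) = 1*(-71) = -71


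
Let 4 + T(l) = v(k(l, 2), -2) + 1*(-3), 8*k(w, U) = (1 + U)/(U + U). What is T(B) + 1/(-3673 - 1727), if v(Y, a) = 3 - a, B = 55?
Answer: -10801/5400 ≈ -2.0002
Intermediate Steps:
k(w, U) = (1 + U)/(16*U) (k(w, U) = ((1 + U)/(U + U))/8 = ((1 + U)/((2*U)))/8 = ((1 + U)*(1/(2*U)))/8 = ((1 + U)/(2*U))/8 = (1 + U)/(16*U))
T(l) = -2 (T(l) = -4 + ((3 - 1*(-2)) + 1*(-3)) = -4 + ((3 + 2) - 3) = -4 + (5 - 3) = -4 + 2 = -2)
T(B) + 1/(-3673 - 1727) = -2 + 1/(-3673 - 1727) = -2 + 1/(-5400) = -2 - 1/5400 = -10801/5400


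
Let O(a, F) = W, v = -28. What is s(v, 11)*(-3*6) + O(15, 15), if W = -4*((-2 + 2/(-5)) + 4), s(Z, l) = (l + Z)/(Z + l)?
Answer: -122/5 ≈ -24.400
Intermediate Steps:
s(Z, l) = 1 (s(Z, l) = (Z + l)/(Z + l) = 1)
W = -32/5 (W = -4*((-2 + 2*(-⅕)) + 4) = -4*((-2 - ⅖) + 4) = -4*(-12/5 + 4) = -4*8/5 = -32/5 ≈ -6.4000)
O(a, F) = -32/5
s(v, 11)*(-3*6) + O(15, 15) = 1*(-3*6) - 32/5 = 1*(-18) - 32/5 = -18 - 32/5 = -122/5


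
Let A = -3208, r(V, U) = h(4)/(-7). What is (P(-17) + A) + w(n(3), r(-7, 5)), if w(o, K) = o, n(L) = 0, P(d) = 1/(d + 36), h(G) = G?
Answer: -60951/19 ≈ -3207.9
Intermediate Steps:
P(d) = 1/(36 + d)
r(V, U) = -4/7 (r(V, U) = 4/(-7) = 4*(-1/7) = -4/7)
(P(-17) + A) + w(n(3), r(-7, 5)) = (1/(36 - 17) - 3208) + 0 = (1/19 - 3208) + 0 = -60951/19 + 0 = -60951/19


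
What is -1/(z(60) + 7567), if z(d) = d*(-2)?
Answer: -1/7447 ≈ -0.00013428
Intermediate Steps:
z(d) = -2*d
-1/(z(60) + 7567) = -1/(-2*60 + 7567) = -1/(-120 + 7567) = -1/7447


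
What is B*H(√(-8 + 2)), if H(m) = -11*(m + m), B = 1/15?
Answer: -22*I*√6/15 ≈ -3.5926*I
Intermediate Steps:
B = 1/15 ≈ 0.066667
H(m) = -22*m
B*H(√(-8 + 2)) = (-22*√(-8 + 2))/15 = (-22*I*√6)/15 = -22*I*√6/15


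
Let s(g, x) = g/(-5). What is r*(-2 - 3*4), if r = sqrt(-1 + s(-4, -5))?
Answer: -14*I*sqrt(5)/5 ≈ -6.261*I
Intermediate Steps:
s(g, x) = -g/5 (s(g, x) = g*(-1/5) = -g/5)
r = I*sqrt(5)/5 (r = sqrt(-1 - 1/5*(-4)) = sqrt(-1 + 4/5) = sqrt(-1/5) = I*sqrt(5)/5 ≈ 0.44721*I)
r*(-2 - 3*4) = (I*sqrt(5)/5)*(-2 - 3*4) = (I*sqrt(5)/5)*(-2 - 12) = (I*sqrt(5)/5)*(-14) = -14*I*sqrt(5)/5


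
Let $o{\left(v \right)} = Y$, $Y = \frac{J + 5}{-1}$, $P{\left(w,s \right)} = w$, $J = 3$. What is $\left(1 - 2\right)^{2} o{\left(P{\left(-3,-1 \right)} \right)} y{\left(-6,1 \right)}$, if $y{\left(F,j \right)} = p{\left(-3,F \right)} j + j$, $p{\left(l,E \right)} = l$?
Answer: $16$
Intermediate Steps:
$y{\left(F,j \right)} = - 2 j$ ($y{\left(F,j \right)} = - 3 j + j = - 2 j$)
$Y = -8$ ($Y = \frac{3 + 5}{-1} = 8 \left(-1\right) = -8$)
$o{\left(v \right)} = -8$
$\left(1 - 2\right)^{2} o{\left(P{\left(-3,-1 \right)} \right)} y{\left(-6,1 \right)} = \left(1 - 2\right)^{2} \left(-8\right) \left(\left(-2\right) 1\right) = \left(-1\right)^{2} \left(-8\right) \left(-2\right) = 1 \left(-8\right) \left(-2\right) = \left(-8\right) \left(-2\right) = 16$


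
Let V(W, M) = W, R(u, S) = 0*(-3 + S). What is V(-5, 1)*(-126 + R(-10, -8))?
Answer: 630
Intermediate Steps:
R(u, S) = 0
V(-5, 1)*(-126 + R(-10, -8)) = -5*(-126 + 0) = -5*(-126) = 630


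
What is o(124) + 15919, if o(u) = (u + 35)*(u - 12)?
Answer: 33727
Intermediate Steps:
o(u) = (-12 + u)*(35 + u) (o(u) = (35 + u)*(-12 + u) = (-12 + u)*(35 + u))
o(124) + 15919 = (-420 + 124**2 + 23*124) + 15919 = (-420 + 15376 + 2852) + 15919 = 17808 + 15919 = 33727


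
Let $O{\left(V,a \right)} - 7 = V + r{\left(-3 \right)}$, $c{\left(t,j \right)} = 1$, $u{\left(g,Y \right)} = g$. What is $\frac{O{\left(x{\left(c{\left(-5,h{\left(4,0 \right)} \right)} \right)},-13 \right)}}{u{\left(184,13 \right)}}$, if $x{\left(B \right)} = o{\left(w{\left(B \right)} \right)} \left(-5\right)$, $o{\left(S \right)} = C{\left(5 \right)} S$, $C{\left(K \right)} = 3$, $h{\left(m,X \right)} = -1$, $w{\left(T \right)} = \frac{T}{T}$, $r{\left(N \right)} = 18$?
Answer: $\frac{5}{92} \approx 0.054348$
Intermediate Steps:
$w{\left(T \right)} = 1$
$o{\left(S \right)} = 3 S$
$x{\left(B \right)} = -15$ ($x{\left(B \right)} = 3 \cdot 1 \left(-5\right) = 3 \left(-5\right) = -15$)
$O{\left(V,a \right)} = 25 + V$ ($O{\left(V,a \right)} = 7 + \left(V + 18\right) = 7 + \left(18 + V\right) = 25 + V$)
$\frac{O{\left(x{\left(c{\left(-5,h{\left(4,0 \right)} \right)} \right)},-13 \right)}}{u{\left(184,13 \right)}} = \frac{25 - 15}{184} = 10 \cdot \frac{1}{184} = \frac{5}{92}$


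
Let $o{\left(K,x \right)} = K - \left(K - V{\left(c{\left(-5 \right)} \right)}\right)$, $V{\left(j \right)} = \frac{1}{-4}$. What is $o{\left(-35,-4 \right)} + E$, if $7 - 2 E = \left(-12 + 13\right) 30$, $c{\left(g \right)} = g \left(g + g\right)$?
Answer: $- \frac{47}{4} \approx -11.75$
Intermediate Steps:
$c{\left(g \right)} = 2 g^{2}$ ($c{\left(g \right)} = g 2 g = 2 g^{2}$)
$V{\left(j \right)} = - \frac{1}{4}$
$o{\left(K,x \right)} = - \frac{1}{4}$ ($o{\left(K,x \right)} = K - \left(\frac{1}{4} + K\right) = - \frac{1}{4}$)
$E = - \frac{23}{2}$ ($E = \frac{7}{2} - \frac{\left(-12 + 13\right) 30}{2} = \frac{7}{2} - \frac{1 \cdot 30}{2} = \frac{7}{2} - 15 = - \frac{23}{2} \approx -11.5$)
$o{\left(-35,-4 \right)} + E = - \frac{1}{4} - \frac{23}{2} = - \frac{47}{4}$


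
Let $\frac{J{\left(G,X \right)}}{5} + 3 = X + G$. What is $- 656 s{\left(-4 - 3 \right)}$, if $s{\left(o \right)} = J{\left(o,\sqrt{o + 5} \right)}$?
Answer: $32800 - 3280 i \sqrt{2} \approx 32800.0 - 4638.6 i$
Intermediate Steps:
$J{\left(G,X \right)} = -15 + 5 G + 5 X$ ($J{\left(G,X \right)} = -15 + 5 \left(X + G\right) = -15 + 5 \left(G + X\right) = -15 + \left(5 G + 5 X\right) = -15 + 5 G + 5 X$)
$s{\left(o \right)} = -15 + 5 o + 5 \sqrt{5 + o}$ ($s{\left(o \right)} = -15 + 5 o + 5 \sqrt{o + 5} = -15 + 5 o + 5 \sqrt{5 + o}$)
$- 656 s{\left(-4 - 3 \right)} = - 656 \left(-15 + 5 \left(-4 - 3\right) + 5 \sqrt{5 - 7}\right) = - 656 \left(-15 + 5 \left(-7\right) + 5 \sqrt{5 - 7}\right) = - 656 \left(-15 - 35 + 5 \sqrt{-2}\right) = - 656 \left(-15 - 35 + 5 i \sqrt{2}\right) = - 656 \left(-50 + 5 i \sqrt{2}\right) = 32800 - 3280 i \sqrt{2}$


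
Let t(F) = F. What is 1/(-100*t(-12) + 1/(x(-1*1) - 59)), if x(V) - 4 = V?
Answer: 56/67199 ≈ 0.00083335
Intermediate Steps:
x(V) = 4 + V
1/(-100*t(-12) + 1/(x(-1*1) - 59)) = 1/(-100*(-12) + 1/((4 - 1*1) - 59)) = 1/(1200 + 1/((4 - 1) - 59)) = 1/(1200 + 1/(3 - 59)) = 1/(1200 + 1/(-56)) = 1/(1200 - 1/56) = 1/(67199/56) = 56/67199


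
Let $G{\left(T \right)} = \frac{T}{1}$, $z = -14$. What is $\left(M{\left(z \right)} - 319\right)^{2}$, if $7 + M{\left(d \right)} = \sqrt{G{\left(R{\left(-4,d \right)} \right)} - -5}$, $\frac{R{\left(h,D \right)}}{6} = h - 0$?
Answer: $\left(326 - i \sqrt{19}\right)^{2} \approx 1.0626 \cdot 10^{5} - 2842.0 i$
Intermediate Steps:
$R{\left(h,D \right)} = 6 h$ ($R{\left(h,D \right)} = 6 \left(h - 0\right) = 6 \left(h + 0\right) = 6 h$)
$G{\left(T \right)} = T$ ($G{\left(T \right)} = T 1 = T$)
$M{\left(d \right)} = -7 + i \sqrt{19}$ ($M{\left(d \right)} = -7 + \sqrt{6 \left(-4\right) - -5} = -7 + \sqrt{-24 + 5} = -7 + \sqrt{-19} = -7 + i \sqrt{19}$)
$\left(M{\left(z \right)} - 319\right)^{2} = \left(\left(-7 + i \sqrt{19}\right) - 319\right)^{2} = \left(-326 + i \sqrt{19}\right)^{2}$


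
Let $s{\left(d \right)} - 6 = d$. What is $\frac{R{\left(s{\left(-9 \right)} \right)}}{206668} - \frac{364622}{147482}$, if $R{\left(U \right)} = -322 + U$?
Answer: $- \frac{37701815573}{15239904988} \approx -2.4739$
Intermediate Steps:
$s{\left(d \right)} = 6 + d$
$\frac{R{\left(s{\left(-9 \right)} \right)}}{206668} - \frac{364622}{147482} = \frac{-322 + \left(6 - 9\right)}{206668} - \frac{364622}{147482} = \left(-322 - 3\right) \frac{1}{206668} - \frac{182311}{73741} = \left(-325\right) \frac{1}{206668} - \frac{182311}{73741} = - \frac{325}{206668} - \frac{182311}{73741} = - \frac{37701815573}{15239904988}$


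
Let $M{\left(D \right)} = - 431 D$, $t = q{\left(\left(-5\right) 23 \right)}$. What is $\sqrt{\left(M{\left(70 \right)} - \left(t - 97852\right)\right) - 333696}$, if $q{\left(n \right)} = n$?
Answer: $i \sqrt{265899} \approx 515.65 i$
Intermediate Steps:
$t = -115$ ($t = \left(-5\right) 23 = -115$)
$\sqrt{\left(M{\left(70 \right)} - \left(t - 97852\right)\right) - 333696} = \sqrt{\left(\left(-431\right) 70 - \left(-115 - 97852\right)\right) - 333696} = \sqrt{\left(-30170 - \left(-115 - 97852\right)\right) - 333696} = \sqrt{\left(-30170 - -97967\right) - 333696} = \sqrt{\left(-30170 + 97967\right) - 333696} = \sqrt{67797 - 333696} = \sqrt{-265899} = i \sqrt{265899}$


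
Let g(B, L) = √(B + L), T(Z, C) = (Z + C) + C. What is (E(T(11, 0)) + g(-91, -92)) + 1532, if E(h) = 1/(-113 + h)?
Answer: 156263/102 + I*√183 ≈ 1532.0 + 13.528*I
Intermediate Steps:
T(Z, C) = Z + 2*C (T(Z, C) = (C + Z) + C = Z + 2*C)
(E(T(11, 0)) + g(-91, -92)) + 1532 = (1/(-113 + (11 + 2*0)) + √(-91 - 92)) + 1532 = (1/(-113 + (11 + 0)) + √(-183)) + 1532 = (1/(-113 + 11) + I*√183) + 1532 = (1/(-102) + I*√183) + 1532 = (-1/102 + I*√183) + 1532 = 156263/102 + I*√183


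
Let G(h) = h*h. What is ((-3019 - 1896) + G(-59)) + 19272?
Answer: 17838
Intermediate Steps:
G(h) = h²
((-3019 - 1896) + G(-59)) + 19272 = ((-3019 - 1896) + (-59)²) + 19272 = (-4915 + 3481) + 19272 = -1434 + 19272 = 17838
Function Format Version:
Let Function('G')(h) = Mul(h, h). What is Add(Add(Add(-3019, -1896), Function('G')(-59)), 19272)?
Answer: 17838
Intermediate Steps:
Function('G')(h) = Pow(h, 2)
Add(Add(Add(-3019, -1896), Function('G')(-59)), 19272) = Add(Add(Add(-3019, -1896), Pow(-59, 2)), 19272) = Add(Add(-4915, 3481), 19272) = Add(-1434, 19272) = 17838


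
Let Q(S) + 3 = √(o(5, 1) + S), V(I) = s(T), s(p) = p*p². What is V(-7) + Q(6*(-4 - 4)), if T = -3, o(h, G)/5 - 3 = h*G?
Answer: -30 + 2*I*√2 ≈ -30.0 + 2.8284*I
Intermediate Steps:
o(h, G) = 15 + 5*G*h (o(h, G) = 15 + 5*(h*G) = 15 + 5*(G*h) = 15 + 5*G*h)
s(p) = p³
V(I) = -27 (V(I) = (-3)³ = -27)
Q(S) = -3 + √(40 + S) (Q(S) = -3 + √((15 + 5*1*5) + S) = -3 + √((15 + 25) + S) = -3 + √(40 + S))
V(-7) + Q(6*(-4 - 4)) = -27 + (-3 + √(40 + 6*(-4 - 4))) = -27 + (-3 + √(40 + 6*(-8))) = -27 + (-3 + √(40 - 48)) = -27 + (-3 + √(-8)) = -27 + (-3 + 2*I*√2) = -30 + 2*I*√2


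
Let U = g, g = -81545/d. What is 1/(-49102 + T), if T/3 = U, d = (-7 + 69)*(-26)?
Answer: -1612/78907789 ≈ -2.0429e-5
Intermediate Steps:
d = -1612 (d = 62*(-26) = -1612)
g = 81545/1612 (g = -81545/(-1612) = -81545*(-1/1612) = 81545/1612 ≈ 50.586)
U = 81545/1612 ≈ 50.586
T = 244635/1612 (T = 3*(81545/1612) = 244635/1612 ≈ 151.76)
1/(-49102 + T) = 1/(-49102 + 244635/1612) = 1/(-78907789/1612) = -1612/78907789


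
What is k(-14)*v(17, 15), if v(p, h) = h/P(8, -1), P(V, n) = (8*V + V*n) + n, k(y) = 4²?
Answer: 48/11 ≈ 4.3636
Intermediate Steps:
k(y) = 16
P(V, n) = n + 8*V + V*n
v(p, h) = h/55 (v(p, h) = h/(-1 + 8*8 + 8*(-1)) = h/(-1 + 64 - 8) = h/55)
k(-14)*v(17, 15) = 16*((1/55)*15) = 16*(3/11) = 48/11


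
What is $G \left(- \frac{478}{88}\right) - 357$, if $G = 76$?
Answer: $- \frac{8468}{11} \approx -769.82$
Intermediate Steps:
$G \left(- \frac{478}{88}\right) - 357 = 76 \left(- \frac{478}{88}\right) - 357 = 76 \left(\left(-478\right) \frac{1}{88}\right) - 357 = 76 \left(- \frac{239}{44}\right) - 357 = - \frac{4541}{11} - 357 = - \frac{8468}{11}$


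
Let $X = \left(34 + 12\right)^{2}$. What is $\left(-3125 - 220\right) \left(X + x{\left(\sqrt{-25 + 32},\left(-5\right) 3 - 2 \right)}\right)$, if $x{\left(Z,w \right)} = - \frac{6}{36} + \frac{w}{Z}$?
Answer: $- \frac{14154925}{2} + \frac{56865 \sqrt{7}}{7} \approx -7.056 \cdot 10^{6}$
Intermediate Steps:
$X = 2116$ ($X = 46^{2} = 2116$)
$x{\left(Z,w \right)} = - \frac{1}{6} + \frac{w}{Z}$ ($x{\left(Z,w \right)} = \left(-6\right) \frac{1}{36} + \frac{w}{Z} = - \frac{1}{6} + \frac{w}{Z}$)
$\left(-3125 - 220\right) \left(X + x{\left(\sqrt{-25 + 32},\left(-5\right) 3 - 2 \right)}\right) = \left(-3125 - 220\right) \left(2116 + \frac{\left(\left(-5\right) 3 - 2\right) - \frac{\sqrt{-25 + 32}}{6}}{\sqrt{-25 + 32}}\right) = - 3345 \left(2116 + \frac{\left(-15 - 2\right) - \frac{\sqrt{7}}{6}}{\sqrt{7}}\right) = - 3345 \left(2116 + \frac{\sqrt{7}}{7} \left(-17 - \frac{\sqrt{7}}{6}\right)\right) = - 3345 \left(2116 + \frac{\sqrt{7} \left(-17 - \frac{\sqrt{7}}{6}\right)}{7}\right) = -7078020 - \frac{3345 \sqrt{7} \left(-17 - \frac{\sqrt{7}}{6}\right)}{7}$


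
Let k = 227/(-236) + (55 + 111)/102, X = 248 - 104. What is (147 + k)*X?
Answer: 21327636/1003 ≈ 21264.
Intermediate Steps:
X = 144
k = 8011/12036 (k = 227*(-1/236) + 166*(1/102) = -227/236 + 83/51 = 8011/12036 ≈ 0.66559)
(147 + k)*X = (147 + 8011/12036)*144 = (1777303/12036)*144 = 21327636/1003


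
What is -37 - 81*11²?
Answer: -9838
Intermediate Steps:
-37 - 81*11² = -37 - 81*121 = -37 - 9801 = -9838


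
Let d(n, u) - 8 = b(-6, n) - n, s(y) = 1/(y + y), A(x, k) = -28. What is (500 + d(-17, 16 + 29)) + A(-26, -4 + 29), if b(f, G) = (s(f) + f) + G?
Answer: 5687/12 ≈ 473.92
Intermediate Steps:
s(y) = 1/(2*y)
b(f, G) = G + f + 1/(2*f) (b(f, G) = (1/(2*f) + f) + G = (f + 1/(2*f)) + G = G + f + 1/(2*f))
d(n, u) = 23/12 (d(n, u) = 8 + ((n - 6 + (½)/(-6)) - n) = 8 + ((n - 6 + (½)*(-⅙)) - n) = 8 + ((n - 6 - 1/12) - n) = 8 + ((-73/12 + n) - n) = 8 - 73/12 = 23/12)
(500 + d(-17, 16 + 29)) + A(-26, -4 + 29) = (500 + 23/12) - 28 = 6023/12 - 28 = 5687/12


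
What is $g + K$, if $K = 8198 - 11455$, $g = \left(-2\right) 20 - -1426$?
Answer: $-1871$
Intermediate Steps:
$g = 1386$ ($g = -40 + 1426 = 1386$)
$K = -3257$
$g + K = 1386 - 3257 = -1871$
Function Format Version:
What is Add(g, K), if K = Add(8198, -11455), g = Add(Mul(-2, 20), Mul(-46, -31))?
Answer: -1871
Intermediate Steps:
g = 1386 (g = Add(-40, 1426) = 1386)
K = -3257
Add(g, K) = Add(1386, -3257) = -1871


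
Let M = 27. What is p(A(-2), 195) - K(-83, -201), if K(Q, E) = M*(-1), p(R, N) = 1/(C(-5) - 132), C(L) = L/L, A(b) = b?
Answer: 3536/131 ≈ 26.992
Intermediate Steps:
C(L) = 1
p(R, N) = -1/131 (p(R, N) = 1/(1 - 132) = 1/(-131) = -1/131)
K(Q, E) = -27 (K(Q, E) = 27*(-1) = -27)
p(A(-2), 195) - K(-83, -201) = -1/131 - 1*(-27) = -1/131 + 27 = 3536/131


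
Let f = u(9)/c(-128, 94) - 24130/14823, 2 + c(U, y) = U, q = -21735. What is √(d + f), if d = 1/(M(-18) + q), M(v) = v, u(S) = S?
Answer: I*√454514801372335470/517503870 ≈ 1.3027*I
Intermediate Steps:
c(U, y) = -2 + U
f = -3270307/1926990 (f = 9/(-2 - 128) - 24130/14823 = 9/(-130) - 24130*1/14823 = 9*(-1/130) - 24130/14823 = -9/130 - 24130/14823 = -3270307/1926990 ≈ -1.6971)
d = -1/21753 (d = 1/(-18 - 21735) = 1/(-21753) = -1/21753 ≈ -4.5971e-5)
√(d + f) = √(-1/21753 - 3270307/1926990) = √(-7904546129/4657534830) = I*√454514801372335470/517503870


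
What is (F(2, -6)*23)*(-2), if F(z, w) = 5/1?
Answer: -230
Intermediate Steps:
F(z, w) = 5 (F(z, w) = 5*1 = 5)
(F(2, -6)*23)*(-2) = (5*23)*(-2) = 115*(-2) = -230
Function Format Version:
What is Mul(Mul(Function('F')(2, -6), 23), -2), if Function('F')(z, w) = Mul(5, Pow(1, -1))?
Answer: -230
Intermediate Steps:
Function('F')(z, w) = 5 (Function('F')(z, w) = Mul(5, 1) = 5)
Mul(Mul(Function('F')(2, -6), 23), -2) = Mul(Mul(5, 23), -2) = Mul(115, -2) = -230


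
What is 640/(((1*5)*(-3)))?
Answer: -128/3 ≈ -42.667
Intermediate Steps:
640/(((1*5)*(-3))) = 640/((5*(-3))) = 640/(-15) = 640*(-1/15) = -128/3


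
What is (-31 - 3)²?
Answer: 1156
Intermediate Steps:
(-31 - 3)² = (-34)² = 1156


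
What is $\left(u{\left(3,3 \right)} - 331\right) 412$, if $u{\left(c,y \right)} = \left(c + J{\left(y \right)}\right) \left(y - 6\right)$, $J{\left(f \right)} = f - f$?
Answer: $-140080$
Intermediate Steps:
$J{\left(f \right)} = 0$
$u{\left(c,y \right)} = c \left(-6 + y\right)$ ($u{\left(c,y \right)} = \left(c + 0\right) \left(y - 6\right) = c \left(-6 + y\right)$)
$\left(u{\left(3,3 \right)} - 331\right) 412 = \left(3 \left(-6 + 3\right) - 331\right) 412 = \left(3 \left(-3\right) - 331\right) 412 = \left(-9 - 331\right) 412 = \left(-340\right) 412 = -140080$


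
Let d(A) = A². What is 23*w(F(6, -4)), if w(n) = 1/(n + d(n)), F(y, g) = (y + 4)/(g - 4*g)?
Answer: 828/55 ≈ 15.055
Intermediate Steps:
F(y, g) = -(4 + y)/(3*g) (F(y, g) = (4 + y)/((-3*g)) = (4 + y)*(-1/(3*g)) = -(4 + y)/(3*g))
w(n) = 1/(n + n²)
23*w(F(6, -4)) = 23*(1/((((⅓)*(-4 - 1*6)/(-4)))*(1 + (⅓)*(-4 - 1*6)/(-4)))) = 23*(1/((((⅓)*(-¼)*(-4 - 6)))*(1 + (⅓)*(-¼)*(-4 - 6)))) = 23*(1/((((⅓)*(-¼)*(-10)))*(1 + (⅓)*(-¼)*(-10)))) = 23*(1/((⅚)*(1 + ⅚))) = 23*(6/(5*(11/6))) = 23*((6/5)*(6/11)) = 23*(36/55) = 828/55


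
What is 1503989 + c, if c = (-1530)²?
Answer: 3844889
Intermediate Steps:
c = 2340900
1503989 + c = 1503989 + 2340900 = 3844889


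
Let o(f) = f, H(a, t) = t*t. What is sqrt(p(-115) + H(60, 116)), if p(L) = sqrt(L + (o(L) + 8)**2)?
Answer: sqrt(13456 + sqrt(11334)) ≈ 116.46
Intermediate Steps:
H(a, t) = t**2
p(L) = sqrt(L + (8 + L)**2) (p(L) = sqrt(L + (L + 8)**2) = sqrt(L + (8 + L)**2))
sqrt(p(-115) + H(60, 116)) = sqrt(sqrt(-115 + (8 - 115)**2) + 116**2) = sqrt(sqrt(-115 + (-107)**2) + 13456) = sqrt(sqrt(-115 + 11449) + 13456) = sqrt(sqrt(11334) + 13456) = sqrt(13456 + sqrt(11334))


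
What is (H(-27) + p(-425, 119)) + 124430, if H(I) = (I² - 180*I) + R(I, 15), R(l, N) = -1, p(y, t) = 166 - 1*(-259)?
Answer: 130443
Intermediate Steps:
p(y, t) = 425 (p(y, t) = 166 + 259 = 425)
H(I) = -1 + I² - 180*I (H(I) = (I² - 180*I) - 1 = -1 + I² - 180*I)
(H(-27) + p(-425, 119)) + 124430 = ((-1 + (-27)² - 180*(-27)) + 425) + 124430 = ((-1 + 729 + 4860) + 425) + 124430 = (5588 + 425) + 124430 = 6013 + 124430 = 130443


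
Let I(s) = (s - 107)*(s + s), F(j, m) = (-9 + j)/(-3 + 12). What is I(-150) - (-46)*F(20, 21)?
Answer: 694406/9 ≈ 77156.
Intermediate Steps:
F(j, m) = -1 + j/9 (F(j, m) = (-9 + j)/9 = (-9 + j)*(⅑) = -1 + j/9)
I(s) = 2*s*(-107 + s) (I(s) = (-107 + s)*(2*s) = 2*s*(-107 + s))
I(-150) - (-46)*F(20, 21) = 2*(-150)*(-107 - 150) - (-46)*(-1 + (⅑)*20) = 2*(-150)*(-257) - (-46)*(-1 + 20/9) = 77100 - (-46)*11/9 = 77100 - 1*(-506/9) = 77100 + 506/9 = 694406/9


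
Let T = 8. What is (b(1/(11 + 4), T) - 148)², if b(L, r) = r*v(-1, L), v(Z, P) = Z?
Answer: 24336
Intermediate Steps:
b(L, r) = -r (b(L, r) = r*(-1) = -r)
(b(1/(11 + 4), T) - 148)² = (-1*8 - 148)² = (-8 - 148)² = (-156)² = 24336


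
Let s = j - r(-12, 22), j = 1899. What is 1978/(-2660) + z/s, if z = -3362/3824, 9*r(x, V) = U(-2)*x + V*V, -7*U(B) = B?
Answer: -110004686627/147838794040 ≈ -0.74409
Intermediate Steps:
U(B) = -B/7
r(x, V) = V**2/9 + 2*x/63 (r(x, V) = ((-1/7*(-2))*x + V*V)/9 = (2*x/7 + V**2)/9 = (V**2 + 2*x/7)/9 = V**2/9 + 2*x/63)
z = -1681/1912 (z = -3362*1/3824 = -1681/1912 ≈ -0.87918)
s = 116273/63 (s = 1899 - ((1/9)*22**2 + (2/63)*(-12)) = 1899 - ((1/9)*484 - 8/21) = 1899 - (484/9 - 8/21) = 1899 - 1*3364/63 = 1899 - 3364/63 = 116273/63 ≈ 1845.6)
1978/(-2660) + z/s = 1978/(-2660) - 1681/(1912*116273/63) = 1978*(-1/2660) - 1681/1912*63/116273 = -989/1330 - 105903/222313976 = -110004686627/147838794040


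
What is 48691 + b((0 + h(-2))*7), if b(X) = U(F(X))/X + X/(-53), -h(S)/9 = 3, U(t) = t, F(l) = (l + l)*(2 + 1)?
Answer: 2581130/53 ≈ 48701.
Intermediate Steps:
F(l) = 6*l (F(l) = (2*l)*3 = 6*l)
h(S) = -27 (h(S) = -9*3 = -27)
b(X) = 6 - X/53 (b(X) = (6*X)/X + X/(-53) = 6 + X*(-1/53) = 6 - X/53)
48691 + b((0 + h(-2))*7) = 48691 + (6 - (0 - 27)*7/53) = 48691 + (6 - (-27)*7/53) = 48691 + (6 - 1/53*(-189)) = 48691 + (6 + 189/53) = 48691 + 507/53 = 2581130/53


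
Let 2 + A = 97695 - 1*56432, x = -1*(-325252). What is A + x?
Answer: 366513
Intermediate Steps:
x = 325252
A = 41261 (A = -2 + (97695 - 1*56432) = -2 + (97695 - 56432) = -2 + 41263 = 41261)
A + x = 41261 + 325252 = 366513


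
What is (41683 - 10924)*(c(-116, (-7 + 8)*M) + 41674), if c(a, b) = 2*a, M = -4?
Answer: 1274714478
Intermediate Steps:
(41683 - 10924)*(c(-116, (-7 + 8)*M) + 41674) = (41683 - 10924)*(2*(-116) + 41674) = 30759*(-232 + 41674) = 30759*41442 = 1274714478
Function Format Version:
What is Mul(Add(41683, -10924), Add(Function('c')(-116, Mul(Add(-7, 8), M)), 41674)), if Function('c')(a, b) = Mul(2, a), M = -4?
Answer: 1274714478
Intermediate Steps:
Mul(Add(41683, -10924), Add(Function('c')(-116, Mul(Add(-7, 8), M)), 41674)) = Mul(Add(41683, -10924), Add(Mul(2, -116), 41674)) = Mul(30759, Add(-232, 41674)) = Mul(30759, 41442) = 1274714478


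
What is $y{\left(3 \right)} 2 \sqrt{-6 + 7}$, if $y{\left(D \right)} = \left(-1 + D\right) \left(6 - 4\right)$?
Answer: $8$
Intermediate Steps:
$y{\left(D \right)} = -2 + 2 D$ ($y{\left(D \right)} = \left(-1 + D\right) 2 = -2 + 2 D$)
$y{\left(3 \right)} 2 \sqrt{-6 + 7} = \left(-2 + 2 \cdot 3\right) 2 \sqrt{-6 + 7} = \left(-2 + 6\right) 2 \sqrt{1} = 4 \cdot 2 \cdot 1 = 8 \cdot 1 = 8$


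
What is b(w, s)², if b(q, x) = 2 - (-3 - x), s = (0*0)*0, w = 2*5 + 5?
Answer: 25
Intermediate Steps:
w = 15 (w = 10 + 5 = 15)
s = 0 (s = 0*0 = 0)
b(q, x) = 5 + x (b(q, x) = 2 + (3 + x) = 5 + x)
b(w, s)² = (5 + 0)² = 5² = 25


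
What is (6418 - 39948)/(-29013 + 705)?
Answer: 2395/2022 ≈ 1.1845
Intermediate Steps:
(6418 - 39948)/(-29013 + 705) = -33530/(-28308) = -33530*(-1/28308) = 2395/2022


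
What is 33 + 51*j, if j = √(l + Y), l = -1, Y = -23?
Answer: 33 + 102*I*√6 ≈ 33.0 + 249.85*I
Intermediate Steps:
j = 2*I*√6 (j = √(-1 - 23) = √(-24) = 2*I*√6 ≈ 4.899*I)
33 + 51*j = 33 + 51*(2*I*√6) = 33 + 102*I*√6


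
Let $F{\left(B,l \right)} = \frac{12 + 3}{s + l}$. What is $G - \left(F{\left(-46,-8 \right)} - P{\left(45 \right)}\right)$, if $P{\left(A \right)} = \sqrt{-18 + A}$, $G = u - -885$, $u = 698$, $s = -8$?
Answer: $\frac{25343}{16} + 3 \sqrt{3} \approx 1589.1$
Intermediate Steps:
$G = 1583$ ($G = 698 - -885 = 698 + 885 = 1583$)
$F{\left(B,l \right)} = \frac{15}{-8 + l}$ ($F{\left(B,l \right)} = \frac{12 + 3}{-8 + l} = \frac{15}{-8 + l}$)
$G - \left(F{\left(-46,-8 \right)} - P{\left(45 \right)}\right) = 1583 - \left(\frac{15}{-8 - 8} - \sqrt{-18 + 45}\right) = 1583 - \left(\frac{15}{-16} - \sqrt{27}\right) = 1583 - \left(15 \left(- \frac{1}{16}\right) - 3 \sqrt{3}\right) = 1583 - \left(- \frac{15}{16} - 3 \sqrt{3}\right) = 1583 + \left(\frac{15}{16} + 3 \sqrt{3}\right) = \frac{25343}{16} + 3 \sqrt{3}$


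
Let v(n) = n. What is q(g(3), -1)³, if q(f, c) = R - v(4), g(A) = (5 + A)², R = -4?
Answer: -512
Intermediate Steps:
q(f, c) = -8 (q(f, c) = -4 - 1*4 = -4 - 4 = -8)
q(g(3), -1)³ = (-8)³ = -512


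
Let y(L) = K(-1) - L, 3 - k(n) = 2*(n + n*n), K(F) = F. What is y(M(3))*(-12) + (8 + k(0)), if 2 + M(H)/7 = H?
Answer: 107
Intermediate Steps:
M(H) = -14 + 7*H
k(n) = 3 - 2*n - 2*n**2 (k(n) = 3 - 2*(n + n*n) = 3 - 2*(n + n**2) = 3 - (2*n + 2*n**2) = 3 + (-2*n - 2*n**2) = 3 - 2*n - 2*n**2)
y(L) = -1 - L
y(M(3))*(-12) + (8 + k(0)) = (-1 - (-14 + 7*3))*(-12) + (8 + (3 - 2*0 - 2*0**2)) = (-1 - (-14 + 21))*(-12) + (8 + (3 + 0 - 2*0)) = (-1 - 1*7)*(-12) + (8 + (3 + 0 + 0)) = (-1 - 7)*(-12) + (8 + 3) = -8*(-12) + 11 = 96 + 11 = 107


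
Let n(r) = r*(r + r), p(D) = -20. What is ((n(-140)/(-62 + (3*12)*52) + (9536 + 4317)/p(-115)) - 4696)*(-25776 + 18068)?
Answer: 37438744551/905 ≈ 4.1369e+7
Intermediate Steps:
n(r) = 2*r² (n(r) = r*(2*r) = 2*r²)
((n(-140)/(-62 + (3*12)*52) + (9536 + 4317)/p(-115)) - 4696)*(-25776 + 18068) = (((2*(-140)²)/(-62 + (3*12)*52) + (9536 + 4317)/(-20)) - 4696)*(-25776 + 18068) = (((2*19600)/(-62 + 36*52) + 13853*(-1/20)) - 4696)*(-7708) = ((39200/(-62 + 1872) - 13853/20) - 4696)*(-7708) = ((39200/1810 - 13853/20) - 4696)*(-7708) = ((39200*(1/1810) - 13853/20) - 4696)*(-7708) = ((3920/181 - 13853/20) - 4696)*(-7708) = (-2428993/3620 - 4696)*(-7708) = -19428513/3620*(-7708) = 37438744551/905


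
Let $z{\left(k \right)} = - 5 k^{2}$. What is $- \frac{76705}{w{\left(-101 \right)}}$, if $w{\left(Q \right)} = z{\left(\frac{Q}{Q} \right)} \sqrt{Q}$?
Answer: $- \frac{15341 i \sqrt{101}}{101} \approx - 1526.5 i$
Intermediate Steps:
$w{\left(Q \right)} = - 5 \sqrt{Q}$ ($w{\left(Q \right)} = - 5 \left(\frac{Q}{Q}\right)^{2} \sqrt{Q} = - 5 \cdot 1^{2} \sqrt{Q} = \left(-5\right) 1 \sqrt{Q} = - 5 \sqrt{Q}$)
$- \frac{76705}{w{\left(-101 \right)}} = - \frac{76705}{\left(-5\right) \sqrt{-101}} = - \frac{76705}{\left(-5\right) i \sqrt{101}} = - 76705 \frac{i \sqrt{101}}{505} = - \frac{15341 i \sqrt{101}}{101}$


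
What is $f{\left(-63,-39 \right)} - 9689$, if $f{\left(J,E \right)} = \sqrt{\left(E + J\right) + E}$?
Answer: $-9689 + i \sqrt{141} \approx -9689.0 + 11.874 i$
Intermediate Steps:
$f{\left(J,E \right)} = \sqrt{J + 2 E}$
$f{\left(-63,-39 \right)} - 9689 = \sqrt{-63 + 2 \left(-39\right)} - 9689 = \sqrt{-63 - 78} - 9689 = \sqrt{-141} - 9689 = i \sqrt{141} - 9689 = -9689 + i \sqrt{141}$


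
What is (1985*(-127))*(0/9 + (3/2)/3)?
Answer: -252095/2 ≈ -1.2605e+5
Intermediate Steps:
(1985*(-127))*(0/9 + (3/2)/3) = -252095*(0*(1/9) + (3*(1/2))*(1/3)) = -252095*(0 + (3/2)*(1/3)) = -252095*(0 + 1/2) = -252095*1/2 = -252095/2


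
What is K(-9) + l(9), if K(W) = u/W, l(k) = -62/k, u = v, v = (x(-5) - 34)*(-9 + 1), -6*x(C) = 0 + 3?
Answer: -338/9 ≈ -37.556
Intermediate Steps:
x(C) = -½ (x(C) = -(0 + 3)/6 = -⅙*3 = -½)
v = 276 (v = (-½ - 34)*(-9 + 1) = -69/2*(-8) = 276)
u = 276
K(W) = 276/W
K(-9) + l(9) = 276/(-9) - 62/9 = 276*(-⅑) - 62*⅑ = -92/3 - 62/9 = -338/9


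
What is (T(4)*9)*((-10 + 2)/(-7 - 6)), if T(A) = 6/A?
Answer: 108/13 ≈ 8.3077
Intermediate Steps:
(T(4)*9)*((-10 + 2)/(-7 - 6)) = ((6/4)*9)*((-10 + 2)/(-7 - 6)) = ((6*(¼))*9)*(-8/(-13)) = ((3/2)*9)*(-8*(-1/13)) = (27/2)*(8/13) = 108/13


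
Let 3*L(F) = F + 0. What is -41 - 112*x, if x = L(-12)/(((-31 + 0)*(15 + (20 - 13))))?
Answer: -14205/341 ≈ -41.657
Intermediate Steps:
L(F) = F/3 (L(F) = (F + 0)/3 = F/3)
x = 2/341 (x = ((⅓)*(-12))/(((-31 + 0)*(15 + (20 - 13)))) = -4*(-1/(31*(15 + 7))) = -4/((-31*22)) = -4/(-682) = -4*(-1/682) = 2/341 ≈ 0.0058651)
-41 - 112*x = -41 - 112*2/341 = -41 - 224/341 = -14205/341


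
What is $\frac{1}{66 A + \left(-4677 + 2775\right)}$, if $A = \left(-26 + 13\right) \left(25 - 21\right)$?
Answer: $- \frac{1}{5334} \approx -0.00018748$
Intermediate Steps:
$A = -52$ ($A = \left(-13\right) 4 = -52$)
$\frac{1}{66 A + \left(-4677 + 2775\right)} = \frac{1}{66 \left(-52\right) + \left(-4677 + 2775\right)} = \frac{1}{-3432 - 1902} = \frac{1}{-5334} = - \frac{1}{5334}$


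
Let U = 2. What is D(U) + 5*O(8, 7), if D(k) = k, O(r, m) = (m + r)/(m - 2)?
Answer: 17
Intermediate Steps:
O(r, m) = (m + r)/(-2 + m)
D(U) + 5*O(8, 7) = 2 + 5*((7 + 8)/(-2 + 7)) = 2 + 5*(15/5) = 2 + 5*((⅕)*15) = 2 + 5*3 = 2 + 15 = 17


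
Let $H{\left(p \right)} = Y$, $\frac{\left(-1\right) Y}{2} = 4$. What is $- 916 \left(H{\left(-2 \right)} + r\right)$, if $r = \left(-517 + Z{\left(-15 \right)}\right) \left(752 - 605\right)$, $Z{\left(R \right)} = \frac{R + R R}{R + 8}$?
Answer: $73661972$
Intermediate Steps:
$Z{\left(R \right)} = \frac{R + R^{2}}{8 + R}$
$r = -80409$ ($r = \left(-517 - \frac{15 \left(1 - 15\right)}{8 - 15}\right) \left(752 - 605\right) = \left(-517 - 15 \frac{1}{-7} \left(-14\right)\right) 147 = \left(-517 - \left(- \frac{15}{7}\right) \left(-14\right)\right) 147 = \left(-517 - 30\right) 147 = \left(-547\right) 147 = -80409$)
$Y = -8$ ($Y = \left(-2\right) 4 = -8$)
$H{\left(p \right)} = -8$
$- 916 \left(H{\left(-2 \right)} + r\right) = - 916 \left(-8 - 80409\right) = \left(-916\right) \left(-80417\right) = 73661972$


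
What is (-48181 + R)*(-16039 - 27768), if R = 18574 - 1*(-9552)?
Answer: 878549385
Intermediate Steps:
R = 28126 (R = 18574 + 9552 = 28126)
(-48181 + R)*(-16039 - 27768) = (-48181 + 28126)*(-16039 - 27768) = -20055*(-43807) = 878549385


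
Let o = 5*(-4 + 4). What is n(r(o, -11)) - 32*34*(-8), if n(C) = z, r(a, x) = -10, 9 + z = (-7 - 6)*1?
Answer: 8682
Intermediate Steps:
z = -22 (z = -9 + (-7 - 6)*1 = -9 - 13*1 = -9 - 13 = -22)
o = 0 (o = 5*0 = 0)
n(C) = -22
n(r(o, -11)) - 32*34*(-8) = -22 - 32*34*(-8) = -22 - 1088*(-8) = -22 + 8704 = 8682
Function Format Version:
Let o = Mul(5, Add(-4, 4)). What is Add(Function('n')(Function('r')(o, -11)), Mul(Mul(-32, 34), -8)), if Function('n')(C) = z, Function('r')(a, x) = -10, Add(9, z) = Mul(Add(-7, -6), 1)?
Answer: 8682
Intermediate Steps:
z = -22 (z = Add(-9, Mul(Add(-7, -6), 1)) = Add(-9, Mul(-13, 1)) = Add(-9, -13) = -22)
o = 0 (o = Mul(5, 0) = 0)
Function('n')(C) = -22
Add(Function('n')(Function('r')(o, -11)), Mul(Mul(-32, 34), -8)) = Add(-22, Mul(Mul(-32, 34), -8)) = Add(-22, Mul(-1088, -8)) = Add(-22, 8704) = 8682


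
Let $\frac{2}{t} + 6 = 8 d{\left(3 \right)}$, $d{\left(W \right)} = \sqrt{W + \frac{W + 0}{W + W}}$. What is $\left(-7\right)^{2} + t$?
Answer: $\frac{2306}{47} + \frac{2 \sqrt{14}}{47} \approx 49.223$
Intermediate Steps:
$d{\left(W \right)} = \sqrt{\frac{1}{2} + W}$ ($d{\left(W \right)} = \sqrt{W + \frac{W}{2 W}} = \sqrt{W + W \frac{1}{2 W}} = \sqrt{W + \frac{1}{2}} = \sqrt{\frac{1}{2} + W}$)
$t = \frac{2}{-6 + 4 \sqrt{14}}$ ($t = \frac{2}{-6 + 8 \frac{\sqrt{2 + 4 \cdot 3}}{2}} = \frac{2}{-6 + 8 \frac{\sqrt{2 + 12}}{2}} = \frac{2}{-6 + 8 \frac{\sqrt{14}}{2}} = \frac{2}{-6 + 4 \sqrt{14}} \approx 0.22305$)
$\left(-7\right)^{2} + t = \left(-7\right)^{2} + \left(\frac{3}{47} + \frac{2 \sqrt{14}}{47}\right) = 49 + \left(\frac{3}{47} + \frac{2 \sqrt{14}}{47}\right) = \frac{2306}{47} + \frac{2 \sqrt{14}}{47}$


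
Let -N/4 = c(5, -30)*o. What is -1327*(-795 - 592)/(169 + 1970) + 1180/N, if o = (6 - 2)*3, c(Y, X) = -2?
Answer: 14934727/17112 ≈ 872.76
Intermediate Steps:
o = 12 (o = 4*3 = 12)
N = 96 (N = -(-8)*12 = -4*(-24) = 96)
-1327*(-795 - 592)/(169 + 1970) + 1180/N = -1327*(-795 - 592)/(169 + 1970) + 1180/96 = -1327/(2139/(-1387)) + 1180*(1/96) = -1327/(2139*(-1/1387)) + 295/24 = -1327/(-2139/1387) + 295/24 = -1327*(-1387/2139) + 295/24 = 1840549/2139 + 295/24 = 14934727/17112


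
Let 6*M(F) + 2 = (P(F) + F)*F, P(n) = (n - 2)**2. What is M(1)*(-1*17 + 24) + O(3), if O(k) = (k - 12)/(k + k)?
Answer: -3/2 ≈ -1.5000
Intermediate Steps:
O(k) = (-12 + k)/(2*k) (O(k) = (-12 + k)/((2*k)) = (-12 + k)*(1/(2*k)) = (-12 + k)/(2*k))
P(n) = (-2 + n)**2
M(F) = -1/3 + F*(F + (-2 + F)**2)/6 (M(F) = -1/3 + (((-2 + F)**2 + F)*F)/6 = -1/3 + ((F + (-2 + F)**2)*F)/6 = -1/3 + (F*(F + (-2 + F)**2))/6 = -1/3 + F*(F + (-2 + F)**2)/6)
M(1)*(-1*17 + 24) + O(3) = (-1/3 + (1/6)*1**2 + (1/6)*1*(-2 + 1)**2)*(-1*17 + 24) + (1/2)*(-12 + 3)/3 = (-1/3 + (1/6)*1 + (1/6)*1*(-1)**2)*(-17 + 24) + (1/2)*(1/3)*(-9) = (-1/3 + 1/6 + (1/6)*1*1)*7 - 3/2 = (-1/3 + 1/6 + 1/6)*7 - 3/2 = 0*7 - 3/2 = 0 - 3/2 = -3/2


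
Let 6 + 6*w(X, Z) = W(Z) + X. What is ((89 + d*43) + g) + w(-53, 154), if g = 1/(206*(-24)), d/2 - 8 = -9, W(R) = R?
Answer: 31037/1648 ≈ 18.833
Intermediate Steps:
w(X, Z) = -1 + X/6 + Z/6 (w(X, Z) = -1 + (Z + X)/6 = -1 + (X + Z)/6 = -1 + (X/6 + Z/6) = -1 + X/6 + Z/6)
d = -2 (d = 16 + 2*(-9) = 16 - 18 = -2)
g = -1/4944 (g = 1/(-4944) = -1/4944 ≈ -0.00020227)
((89 + d*43) + g) + w(-53, 154) = ((89 - 2*43) - 1/4944) + (-1 + (⅙)*(-53) + (⅙)*154) = ((89 - 86) - 1/4944) + (-1 - 53/6 + 77/3) = (3 - 1/4944) + 95/6 = 14831/4944 + 95/6 = 31037/1648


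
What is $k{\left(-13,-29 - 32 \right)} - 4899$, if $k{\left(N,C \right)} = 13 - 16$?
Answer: $-4902$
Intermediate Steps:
$k{\left(N,C \right)} = -3$
$k{\left(-13,-29 - 32 \right)} - 4899 = -3 - 4899 = -4902$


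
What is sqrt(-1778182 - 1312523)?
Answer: I*sqrt(3090705) ≈ 1758.0*I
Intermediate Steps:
sqrt(-1778182 - 1312523) = sqrt(-3090705) = I*sqrt(3090705)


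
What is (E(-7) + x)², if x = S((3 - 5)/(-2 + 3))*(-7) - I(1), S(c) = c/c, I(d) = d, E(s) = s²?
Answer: 1681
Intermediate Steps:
S(c) = 1
x = -8 (x = 1*(-7) - 1*1 = -7 - 1 = -8)
(E(-7) + x)² = ((-7)² - 8)² = (49 - 8)² = 41² = 1681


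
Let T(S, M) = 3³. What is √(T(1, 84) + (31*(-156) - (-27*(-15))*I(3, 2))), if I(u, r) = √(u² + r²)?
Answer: √(-4809 - 405*√13) ≈ 79.179*I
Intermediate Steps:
I(u, r) = √(r² + u²)
T(S, M) = 27
√(T(1, 84) + (31*(-156) - (-27*(-15))*I(3, 2))) = √(27 + (31*(-156) - (-27*(-15))*√(2² + 3²))) = √(27 + (-4836 - 405*√(4 + 9))) = √(27 + (-4836 - 405*√13)) = √(-4809 - 405*√13)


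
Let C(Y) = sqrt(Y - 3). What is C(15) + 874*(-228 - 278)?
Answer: -442244 + 2*sqrt(3) ≈ -4.4224e+5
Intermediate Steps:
C(Y) = sqrt(-3 + Y)
C(15) + 874*(-228 - 278) = sqrt(-3 + 15) + 874*(-228 - 278) = sqrt(12) + 874*(-506) = 2*sqrt(3) - 442244 = -442244 + 2*sqrt(3)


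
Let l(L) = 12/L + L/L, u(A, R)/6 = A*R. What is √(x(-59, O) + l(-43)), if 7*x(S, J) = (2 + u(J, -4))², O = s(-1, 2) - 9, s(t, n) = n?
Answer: √374118017/301 ≈ 64.260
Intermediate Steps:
O = -7 (O = 2 - 9 = -7)
u(A, R) = 6*A*R (u(A, R) = 6*(A*R) = 6*A*R)
l(L) = 1 + 12/L (l(L) = 12/L + 1 = 1 + 12/L)
x(S, J) = (2 - 24*J)²/7 (x(S, J) = (2 + 6*J*(-4))²/7 = (2 - 24*J)²/7)
√(x(-59, O) + l(-43)) = √(4*(1 - 12*(-7))²/7 + (12 - 43)/(-43)) = √(4*(1 + 84)²/7 - 1/43*(-31)) = √((4/7)*85² + 31/43) = √((4/7)*7225 + 31/43) = √(28900/7 + 31/43) = √(1242917/301) = √374118017/301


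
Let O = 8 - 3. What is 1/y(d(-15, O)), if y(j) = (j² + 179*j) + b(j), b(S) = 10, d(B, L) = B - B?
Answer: ⅒ ≈ 0.10000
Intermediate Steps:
O = 5
d(B, L) = 0
y(j) = 10 + j² + 179*j (y(j) = (j² + 179*j) + 10 = 10 + j² + 179*j)
1/y(d(-15, O)) = 1/(10 + 0² + 179*0) = 1/(10 + 0 + 0) = 1/10 = ⅒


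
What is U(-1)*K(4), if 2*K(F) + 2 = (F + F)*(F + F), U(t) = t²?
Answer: 31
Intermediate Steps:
K(F) = -1 + 2*F² (K(F) = -1 + ((F + F)*(F + F))/2 = -1 + ((2*F)*(2*F))/2 = -1 + (4*F²)/2 = -1 + 2*F²)
U(-1)*K(4) = (-1)²*(-1 + 2*4²) = 1*(-1 + 2*16) = 1*(-1 + 32) = 1*31 = 31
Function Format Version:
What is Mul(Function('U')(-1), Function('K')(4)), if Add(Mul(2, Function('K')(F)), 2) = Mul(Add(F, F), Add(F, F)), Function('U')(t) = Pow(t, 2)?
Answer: 31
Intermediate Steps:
Function('K')(F) = Add(-1, Mul(2, Pow(F, 2))) (Function('K')(F) = Add(-1, Mul(Rational(1, 2), Mul(Add(F, F), Add(F, F)))) = Add(-1, Mul(Rational(1, 2), Mul(Mul(2, F), Mul(2, F)))) = Add(-1, Mul(Rational(1, 2), Mul(4, Pow(F, 2)))) = Add(-1, Mul(2, Pow(F, 2))))
Mul(Function('U')(-1), Function('K')(4)) = Mul(Pow(-1, 2), Add(-1, Mul(2, Pow(4, 2)))) = Mul(1, Add(-1, Mul(2, 16))) = Mul(1, Add(-1, 32)) = Mul(1, 31) = 31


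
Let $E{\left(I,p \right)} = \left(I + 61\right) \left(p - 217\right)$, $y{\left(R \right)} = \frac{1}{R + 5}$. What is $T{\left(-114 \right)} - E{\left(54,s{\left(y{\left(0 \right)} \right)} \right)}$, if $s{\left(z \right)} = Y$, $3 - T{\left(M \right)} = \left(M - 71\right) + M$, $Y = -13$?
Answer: $26752$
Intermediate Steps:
$y{\left(R \right)} = \frac{1}{5 + R}$
$T{\left(M \right)} = 74 - 2 M$ ($T{\left(M \right)} = 3 - \left(\left(M - 71\right) + M\right) = 3 - \left(\left(-71 + M\right) + M\right) = 3 - \left(-71 + 2 M\right) = 74 - 2 M$)
$s{\left(z \right)} = -13$
$E{\left(I,p \right)} = \left(-217 + p\right) \left(61 + I\right)$ ($E{\left(I,p \right)} = \left(61 + I\right) \left(-217 + p\right) = \left(-217 + p\right) \left(61 + I\right)$)
$T{\left(-114 \right)} - E{\left(54,s{\left(y{\left(0 \right)} \right)} \right)} = \left(74 - -228\right) - \left(-13237 - 11718 + 61 \left(-13\right) + 54 \left(-13\right)\right) = \left(74 + 228\right) - \left(-13237 - 11718 - 793 - 702\right) = 302 - -26450 = 302 + 26450 = 26752$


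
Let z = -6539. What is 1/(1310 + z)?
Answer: -1/5229 ≈ -0.00019124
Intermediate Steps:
1/(1310 + z) = 1/(1310 - 6539) = 1/(-5229) = -1/5229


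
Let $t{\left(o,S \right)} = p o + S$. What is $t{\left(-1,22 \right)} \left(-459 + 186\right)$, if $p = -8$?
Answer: $-8190$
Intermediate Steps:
$t{\left(o,S \right)} = S - 8 o$ ($t{\left(o,S \right)} = - 8 o + S = S - 8 o$)
$t{\left(-1,22 \right)} \left(-459 + 186\right) = \left(22 - -8\right) \left(-459 + 186\right) = \left(22 + 8\right) \left(-273\right) = 30 \left(-273\right) = -8190$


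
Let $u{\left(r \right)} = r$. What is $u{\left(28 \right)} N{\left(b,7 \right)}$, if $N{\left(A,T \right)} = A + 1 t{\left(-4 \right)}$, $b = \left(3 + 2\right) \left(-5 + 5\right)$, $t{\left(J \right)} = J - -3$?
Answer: $-28$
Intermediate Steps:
$t{\left(J \right)} = 3 + J$ ($t{\left(J \right)} = J + 3 = 3 + J$)
$b = 0$ ($b = 5 \cdot 0 = 0$)
$N{\left(A,T \right)} = -1 + A$ ($N{\left(A,T \right)} = A + 1 \left(3 - 4\right) = A + 1 \left(-1\right) = A - 1 = -1 + A$)
$u{\left(28 \right)} N{\left(b,7 \right)} = 28 \left(-1 + 0\right) = 28 \left(-1\right) = -28$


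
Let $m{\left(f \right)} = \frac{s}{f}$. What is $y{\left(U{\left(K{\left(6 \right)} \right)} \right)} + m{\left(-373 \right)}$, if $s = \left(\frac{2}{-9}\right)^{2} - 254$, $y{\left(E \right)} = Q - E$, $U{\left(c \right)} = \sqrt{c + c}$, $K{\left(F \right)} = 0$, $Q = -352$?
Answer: $- \frac{10614406}{30213} \approx -351.32$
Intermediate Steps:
$U{\left(c \right)} = \sqrt{2} \sqrt{c}$ ($U{\left(c \right)} = \sqrt{2 c} = \sqrt{2} \sqrt{c}$)
$y{\left(E \right)} = -352 - E$
$s = - \frac{20570}{81}$ ($s = \left(2 \left(- \frac{1}{9}\right)\right)^{2} - 254 = \left(- \frac{2}{9}\right)^{2} - 254 = \frac{4}{81} - 254 = - \frac{20570}{81} \approx -253.95$)
$m{\left(f \right)} = - \frac{20570}{81 f}$
$y{\left(U{\left(K{\left(6 \right)} \right)} \right)} + m{\left(-373 \right)} = \left(-352 - \sqrt{2} \sqrt{0}\right) - \frac{20570}{81 \left(-373\right)} = \left(-352 - \sqrt{2} \cdot 0\right) - - \frac{20570}{30213} = \left(-352 - 0\right) + \frac{20570}{30213} = \left(-352 + 0\right) + \frac{20570}{30213} = -352 + \frac{20570}{30213} = - \frac{10614406}{30213}$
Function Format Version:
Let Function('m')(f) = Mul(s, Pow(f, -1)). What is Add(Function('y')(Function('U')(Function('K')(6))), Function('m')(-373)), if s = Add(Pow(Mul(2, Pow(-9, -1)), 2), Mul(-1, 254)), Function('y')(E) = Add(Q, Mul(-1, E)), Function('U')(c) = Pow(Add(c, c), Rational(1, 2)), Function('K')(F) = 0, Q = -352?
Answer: Rational(-10614406, 30213) ≈ -351.32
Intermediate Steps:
Function('U')(c) = Mul(Pow(2, Rational(1, 2)), Pow(c, Rational(1, 2))) (Function('U')(c) = Pow(Mul(2, c), Rational(1, 2)) = Mul(Pow(2, Rational(1, 2)), Pow(c, Rational(1, 2))))
Function('y')(E) = Add(-352, Mul(-1, E))
s = Rational(-20570, 81) (s = Add(Pow(Mul(2, Rational(-1, 9)), 2), -254) = Add(Pow(Rational(-2, 9), 2), -254) = Add(Rational(4, 81), -254) = Rational(-20570, 81) ≈ -253.95)
Function('m')(f) = Mul(Rational(-20570, 81), Pow(f, -1))
Add(Function('y')(Function('U')(Function('K')(6))), Function('m')(-373)) = Add(Add(-352, Mul(-1, Mul(Pow(2, Rational(1, 2)), Pow(0, Rational(1, 2))))), Mul(Rational(-20570, 81), Pow(-373, -1))) = Add(Add(-352, Mul(-1, Mul(Pow(2, Rational(1, 2)), 0))), Mul(Rational(-20570, 81), Rational(-1, 373))) = Add(Add(-352, Mul(-1, 0)), Rational(20570, 30213)) = Add(Add(-352, 0), Rational(20570, 30213)) = Add(-352, Rational(20570, 30213)) = Rational(-10614406, 30213)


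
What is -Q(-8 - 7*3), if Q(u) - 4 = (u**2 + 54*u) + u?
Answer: 750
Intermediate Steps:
Q(u) = 4 + u**2 + 55*u (Q(u) = 4 + ((u**2 + 54*u) + u) = 4 + (u**2 + 55*u) = 4 + u**2 + 55*u)
-Q(-8 - 7*3) = -(4 + (-8 - 7*3)**2 + 55*(-8 - 7*3)) = -(4 + (-8 - 21)**2 + 55*(-8 - 21)) = -(4 + (-29)**2 + 55*(-29)) = -(4 + 841 - 1595) = -1*(-750) = 750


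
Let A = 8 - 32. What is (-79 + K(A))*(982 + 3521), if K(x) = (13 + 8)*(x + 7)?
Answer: -1963308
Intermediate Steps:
A = -24
K(x) = 147 + 21*x (K(x) = 21*(7 + x) = 147 + 21*x)
(-79 + K(A))*(982 + 3521) = (-79 + (147 + 21*(-24)))*(982 + 3521) = (-79 + (147 - 504))*4503 = (-79 - 357)*4503 = -436*4503 = -1963308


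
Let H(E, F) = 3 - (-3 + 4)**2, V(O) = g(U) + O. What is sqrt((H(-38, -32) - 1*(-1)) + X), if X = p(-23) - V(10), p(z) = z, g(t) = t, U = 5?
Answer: I*sqrt(35) ≈ 5.9161*I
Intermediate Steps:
V(O) = 5 + O
X = -38 (X = -23 - (5 + 10) = -23 - 1*15 = -23 - 15 = -38)
H(E, F) = 2 (H(E, F) = 3 - 1*1**2 = 3 - 1*1 = 3 - 1 = 2)
sqrt((H(-38, -32) - 1*(-1)) + X) = sqrt((2 - 1*(-1)) - 38) = sqrt((2 + 1) - 38) = sqrt(3 - 38) = sqrt(-35) = I*sqrt(35)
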